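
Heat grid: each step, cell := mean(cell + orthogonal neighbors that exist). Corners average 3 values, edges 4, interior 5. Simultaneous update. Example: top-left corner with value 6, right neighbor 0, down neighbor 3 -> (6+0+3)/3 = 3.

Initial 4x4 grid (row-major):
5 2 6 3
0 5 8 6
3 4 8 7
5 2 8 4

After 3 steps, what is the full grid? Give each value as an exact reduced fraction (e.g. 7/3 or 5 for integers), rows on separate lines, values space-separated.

After step 1:
  7/3 9/2 19/4 5
  13/4 19/5 33/5 6
  3 22/5 7 25/4
  10/3 19/4 11/2 19/3
After step 2:
  121/36 923/240 417/80 21/4
  743/240 451/100 563/100 477/80
  839/240 459/100 119/20 307/48
  133/36 1079/240 283/48 217/36
After step 3:
  3709/1080 30473/7200 11963/2400 219/40
  26033/7200 13003/3000 5453/1000 13943/2400
  26777/7200 553/120 17077/3000 8761/1440
  4207/1080 33617/7200 8053/1440 1319/216

Answer: 3709/1080 30473/7200 11963/2400 219/40
26033/7200 13003/3000 5453/1000 13943/2400
26777/7200 553/120 17077/3000 8761/1440
4207/1080 33617/7200 8053/1440 1319/216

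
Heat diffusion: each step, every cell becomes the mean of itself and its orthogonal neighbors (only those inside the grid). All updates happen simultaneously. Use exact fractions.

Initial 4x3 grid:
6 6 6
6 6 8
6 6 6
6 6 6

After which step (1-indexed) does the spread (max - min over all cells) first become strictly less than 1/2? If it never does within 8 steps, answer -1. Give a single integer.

Answer: 3

Derivation:
Step 1: max=20/3, min=6, spread=2/3
Step 2: max=391/60, min=6, spread=31/60
Step 3: max=3451/540, min=6, spread=211/540
  -> spread < 1/2 first at step 3
Step 4: max=340897/54000, min=5447/900, spread=14077/54000
Step 5: max=3056407/486000, min=327683/54000, spread=5363/24300
Step 6: max=91220809/14580000, min=182869/30000, spread=93859/583200
Step 7: max=5459074481/874800000, min=296936467/48600000, spread=4568723/34992000
Step 8: max=326708435629/52488000000, min=8929618889/1458000000, spread=8387449/83980800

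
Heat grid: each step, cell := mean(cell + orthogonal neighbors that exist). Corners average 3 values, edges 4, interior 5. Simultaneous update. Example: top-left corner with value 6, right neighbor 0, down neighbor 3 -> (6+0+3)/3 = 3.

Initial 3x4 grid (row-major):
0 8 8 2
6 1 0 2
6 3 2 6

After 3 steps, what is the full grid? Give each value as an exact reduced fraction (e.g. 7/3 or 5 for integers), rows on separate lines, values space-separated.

After step 1:
  14/3 17/4 9/2 4
  13/4 18/5 13/5 5/2
  5 3 11/4 10/3
After step 2:
  73/18 1021/240 307/80 11/3
  991/240 167/50 319/100 373/120
  15/4 287/80 701/240 103/36
After step 3:
  2239/540 27877/7200 8969/2400 283/80
  54989/14400 22201/6000 4919/1500 23087/7200
  172/45 8159/2400 22607/7200 6401/2160

Answer: 2239/540 27877/7200 8969/2400 283/80
54989/14400 22201/6000 4919/1500 23087/7200
172/45 8159/2400 22607/7200 6401/2160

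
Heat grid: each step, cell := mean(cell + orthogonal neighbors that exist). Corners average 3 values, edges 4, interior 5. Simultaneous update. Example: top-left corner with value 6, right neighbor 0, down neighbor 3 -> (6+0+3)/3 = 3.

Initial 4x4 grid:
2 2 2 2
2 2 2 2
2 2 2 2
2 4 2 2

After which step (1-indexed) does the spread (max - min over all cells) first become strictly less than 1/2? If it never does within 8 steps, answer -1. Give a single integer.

Answer: 3

Derivation:
Step 1: max=8/3, min=2, spread=2/3
Step 2: max=151/60, min=2, spread=31/60
Step 3: max=1291/540, min=2, spread=211/540
  -> spread < 1/2 first at step 3
Step 4: max=124843/54000, min=2, spread=16843/54000
Step 5: max=1110643/486000, min=9079/4500, spread=130111/486000
Step 6: max=32802367/14580000, min=547159/270000, spread=3255781/14580000
Step 7: max=975153691/437400000, min=551107/270000, spread=82360351/437400000
Step 8: max=28995316891/13122000000, min=99706441/48600000, spread=2074577821/13122000000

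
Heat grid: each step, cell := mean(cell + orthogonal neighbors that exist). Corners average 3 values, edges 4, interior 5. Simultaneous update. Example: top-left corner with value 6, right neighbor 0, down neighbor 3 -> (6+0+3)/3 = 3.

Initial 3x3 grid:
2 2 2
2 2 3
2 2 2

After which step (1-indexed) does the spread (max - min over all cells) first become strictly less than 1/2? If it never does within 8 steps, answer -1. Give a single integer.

Answer: 1

Derivation:
Step 1: max=7/3, min=2, spread=1/3
  -> spread < 1/2 first at step 1
Step 2: max=547/240, min=2, spread=67/240
Step 3: max=4757/2160, min=407/200, spread=1807/10800
Step 4: max=1885963/864000, min=11161/5400, spread=33401/288000
Step 5: max=16781933/7776000, min=1123391/540000, spread=3025513/38880000
Step 6: max=6685726867/3110400000, min=60355949/28800000, spread=53531/995328
Step 7: max=399280925849/186624000000, min=16343116051/7776000000, spread=450953/11943936
Step 8: max=23903783560603/11197440000000, min=1967248610519/933120000000, spread=3799043/143327232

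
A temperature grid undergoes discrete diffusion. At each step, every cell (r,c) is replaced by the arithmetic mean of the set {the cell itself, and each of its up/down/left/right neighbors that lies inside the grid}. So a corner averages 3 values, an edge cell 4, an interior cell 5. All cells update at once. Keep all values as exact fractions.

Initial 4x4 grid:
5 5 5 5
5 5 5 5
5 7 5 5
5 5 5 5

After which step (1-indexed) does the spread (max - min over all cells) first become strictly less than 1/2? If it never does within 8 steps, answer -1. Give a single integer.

Step 1: max=11/2, min=5, spread=1/2
Step 2: max=136/25, min=5, spread=11/25
  -> spread < 1/2 first at step 2
Step 3: max=6367/1200, min=5, spread=367/1200
Step 4: max=28571/5400, min=1513/300, spread=1337/5400
Step 5: max=851669/162000, min=45469/9000, spread=33227/162000
Step 6: max=25514327/4860000, min=274049/54000, spread=849917/4860000
Step 7: max=762714347/145800000, min=4118533/810000, spread=21378407/145800000
Step 8: max=22836462371/4374000000, min=1238688343/243000000, spread=540072197/4374000000

Answer: 2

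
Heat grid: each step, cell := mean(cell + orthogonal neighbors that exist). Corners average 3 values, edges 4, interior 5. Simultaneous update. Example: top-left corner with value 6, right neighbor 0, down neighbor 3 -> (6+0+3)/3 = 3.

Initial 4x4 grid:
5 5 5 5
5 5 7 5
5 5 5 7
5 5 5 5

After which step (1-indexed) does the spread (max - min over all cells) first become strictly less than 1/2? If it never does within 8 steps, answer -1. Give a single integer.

Step 1: max=6, min=5, spread=1
Step 2: max=689/120, min=5, spread=89/120
Step 3: max=6701/1200, min=5, spread=701/1200
Step 4: max=118969/21600, min=10149/2000, spread=46799/108000
  -> spread < 1/2 first at step 4
Step 5: max=5896697/1080000, min=137671/27000, spread=389857/1080000
Step 6: max=526959959/97200000, min=138727/27000, spread=27542759/97200000
Step 7: max=5249171201/972000000, min=12540011/2430000, spread=77722267/324000000
Step 8: max=156802377101/29160000000, min=12591270971/2430000000, spread=5707125449/29160000000

Answer: 4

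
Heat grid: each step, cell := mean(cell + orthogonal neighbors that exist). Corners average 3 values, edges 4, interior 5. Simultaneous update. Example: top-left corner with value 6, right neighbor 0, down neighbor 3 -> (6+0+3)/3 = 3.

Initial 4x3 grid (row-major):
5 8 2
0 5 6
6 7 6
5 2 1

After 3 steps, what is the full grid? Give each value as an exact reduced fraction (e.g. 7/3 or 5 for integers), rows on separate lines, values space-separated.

After step 1:
  13/3 5 16/3
  4 26/5 19/4
  9/2 26/5 5
  13/3 15/4 3
After step 2:
  40/9 149/30 181/36
  541/120 483/100 1217/240
  541/120 473/100 359/80
  151/36 977/240 47/12
After step 3:
  5011/1080 8671/1800 10847/2160
  8231/1800 28927/6000 34949/7200
  16147/3600 1697/375 3641/800
  9197/2160 60883/14400 499/120

Answer: 5011/1080 8671/1800 10847/2160
8231/1800 28927/6000 34949/7200
16147/3600 1697/375 3641/800
9197/2160 60883/14400 499/120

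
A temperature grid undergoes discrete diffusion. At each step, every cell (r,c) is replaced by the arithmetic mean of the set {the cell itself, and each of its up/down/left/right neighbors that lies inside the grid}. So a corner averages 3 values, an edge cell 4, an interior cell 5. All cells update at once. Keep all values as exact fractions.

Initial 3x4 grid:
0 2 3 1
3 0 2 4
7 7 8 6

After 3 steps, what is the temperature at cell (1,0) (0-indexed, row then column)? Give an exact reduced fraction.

Answer: 22697/7200

Derivation:
Step 1: cell (1,0) = 5/2
Step 2: cell (1,0) = 379/120
Step 3: cell (1,0) = 22697/7200
Full grid after step 3:
  4963/2160 16477/7200 18607/7200 3167/1080
  22697/7200 1241/375 21421/6000 53669/14400
  9103/2160 31927/7200 11119/2400 1679/360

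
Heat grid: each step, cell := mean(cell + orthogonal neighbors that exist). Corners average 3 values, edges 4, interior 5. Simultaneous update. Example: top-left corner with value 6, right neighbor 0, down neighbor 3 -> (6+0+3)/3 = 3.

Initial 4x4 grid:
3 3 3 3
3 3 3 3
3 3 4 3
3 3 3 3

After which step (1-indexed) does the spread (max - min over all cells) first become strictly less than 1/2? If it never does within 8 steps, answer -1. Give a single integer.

Step 1: max=13/4, min=3, spread=1/4
  -> spread < 1/2 first at step 1
Step 2: max=161/50, min=3, spread=11/50
Step 3: max=7567/2400, min=3, spread=367/2400
Step 4: max=33971/10800, min=1813/600, spread=1337/10800
Step 5: max=1013669/324000, min=54469/18000, spread=33227/324000
Step 6: max=30374327/9720000, min=328049/108000, spread=849917/9720000
Step 7: max=908514347/291600000, min=4928533/1620000, spread=21378407/291600000
Step 8: max=27210462371/8748000000, min=1481688343/486000000, spread=540072197/8748000000

Answer: 1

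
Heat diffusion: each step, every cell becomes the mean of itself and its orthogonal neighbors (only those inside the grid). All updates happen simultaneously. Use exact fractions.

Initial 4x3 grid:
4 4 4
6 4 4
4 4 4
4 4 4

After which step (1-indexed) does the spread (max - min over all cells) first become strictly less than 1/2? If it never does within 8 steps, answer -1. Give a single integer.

Step 1: max=14/3, min=4, spread=2/3
Step 2: max=271/60, min=4, spread=31/60
Step 3: max=2371/540, min=4, spread=211/540
  -> spread < 1/2 first at step 3
Step 4: max=232897/54000, min=3647/900, spread=14077/54000
Step 5: max=2084407/486000, min=219683/54000, spread=5363/24300
Step 6: max=62060809/14580000, min=122869/30000, spread=93859/583200
Step 7: max=3709474481/874800000, min=199736467/48600000, spread=4568723/34992000
Step 8: max=221732435629/52488000000, min=6013618889/1458000000, spread=8387449/83980800

Answer: 3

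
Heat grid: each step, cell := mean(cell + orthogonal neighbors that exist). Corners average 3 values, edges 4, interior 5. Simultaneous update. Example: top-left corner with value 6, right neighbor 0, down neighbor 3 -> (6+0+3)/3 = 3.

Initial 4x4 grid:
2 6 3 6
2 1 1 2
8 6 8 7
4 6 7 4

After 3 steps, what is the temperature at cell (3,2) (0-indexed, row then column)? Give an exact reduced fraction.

Step 1: cell (3,2) = 25/4
Step 2: cell (3,2) = 119/20
Step 3: cell (3,2) = 3443/600
Full grid after step 3:
  7397/2160 307/90 661/180 1625/432
  5599/1440 23807/6000 24319/6000 6167/1440
  11641/2400 9977/2000 10217/2000 4059/800
  3971/720 3389/600 3443/600 4091/720

Answer: 3443/600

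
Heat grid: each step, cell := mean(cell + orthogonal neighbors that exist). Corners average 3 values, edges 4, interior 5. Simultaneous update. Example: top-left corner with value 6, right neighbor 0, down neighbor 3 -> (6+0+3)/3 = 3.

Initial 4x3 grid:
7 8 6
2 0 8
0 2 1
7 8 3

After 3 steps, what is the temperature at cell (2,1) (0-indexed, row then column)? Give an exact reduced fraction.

Answer: 6977/2000

Derivation:
Step 1: cell (2,1) = 11/5
Step 2: cell (2,1) = 349/100
Step 3: cell (2,1) = 6977/2000
Full grid after step 3:
  1961/432 22663/4800 1127/216
  821/225 4171/1000 30497/7200
  4337/1200 6977/2000 3133/800
  227/60 4787/1200 2779/720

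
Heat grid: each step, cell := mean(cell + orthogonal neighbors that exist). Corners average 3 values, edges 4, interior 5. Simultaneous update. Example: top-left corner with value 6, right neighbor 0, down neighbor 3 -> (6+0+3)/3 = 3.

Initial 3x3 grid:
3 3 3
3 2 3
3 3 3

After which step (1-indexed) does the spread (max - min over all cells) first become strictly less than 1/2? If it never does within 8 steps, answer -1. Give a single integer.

Step 1: max=3, min=11/4, spread=1/4
  -> spread < 1/2 first at step 1
Step 2: max=231/80, min=69/25, spread=51/400
Step 3: max=1033/360, min=13577/4800, spread=589/14400
Step 4: max=822919/288000, min=85057/30000, spread=31859/1440000
Step 5: max=5135279/1800000, min=49148393/17280000, spread=751427/86400000
Step 6: max=2955336871/1036800000, min=307365313/108000000, spread=23149331/5184000000
Step 7: max=18465068111/6480000000, min=177141345737/62208000000, spread=616540643/311040000000
Step 8: max=10633507991239/3732480000000, min=1107287546017/388800000000, spread=17737747379/18662400000000

Answer: 1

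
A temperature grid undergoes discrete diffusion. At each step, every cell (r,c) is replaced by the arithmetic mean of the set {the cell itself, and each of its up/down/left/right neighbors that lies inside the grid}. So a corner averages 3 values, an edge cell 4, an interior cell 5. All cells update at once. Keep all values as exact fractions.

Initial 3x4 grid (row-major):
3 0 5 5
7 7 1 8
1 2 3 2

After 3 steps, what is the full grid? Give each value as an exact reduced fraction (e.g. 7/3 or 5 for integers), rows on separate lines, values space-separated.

After step 1:
  10/3 15/4 11/4 6
  9/2 17/5 24/5 4
  10/3 13/4 2 13/3
After step 2:
  139/36 397/120 173/40 17/4
  437/120 197/50 339/100 287/60
  133/36 719/240 863/240 31/9
After step 3:
  973/270 13891/3600 2291/600 1603/360
  27247/7200 20731/6000 24041/6000 14281/3600
  7439/2160 25607/7200 24167/7200 8513/2160

Answer: 973/270 13891/3600 2291/600 1603/360
27247/7200 20731/6000 24041/6000 14281/3600
7439/2160 25607/7200 24167/7200 8513/2160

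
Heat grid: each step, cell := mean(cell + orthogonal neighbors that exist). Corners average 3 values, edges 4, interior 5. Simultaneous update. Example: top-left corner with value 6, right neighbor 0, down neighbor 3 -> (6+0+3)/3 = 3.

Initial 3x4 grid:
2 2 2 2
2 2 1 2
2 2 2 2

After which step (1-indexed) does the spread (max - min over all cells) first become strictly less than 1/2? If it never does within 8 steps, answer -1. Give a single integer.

Step 1: max=2, min=7/4, spread=1/4
  -> spread < 1/2 first at step 1
Step 2: max=2, min=177/100, spread=23/100
Step 3: max=787/400, min=8789/4800, spread=131/960
Step 4: max=14009/7200, min=79849/43200, spread=841/8640
Step 5: max=2786627/1440000, min=32017949/17280000, spread=56863/691200
Step 6: max=24930457/12960000, min=289505659/155520000, spread=386393/6220800
Step 7: max=9947641187/5184000000, min=116022276869/62208000000, spread=26795339/497664000
Step 8: max=594993850333/311040000000, min=6981144285871/3732480000000, spread=254051069/5971968000

Answer: 1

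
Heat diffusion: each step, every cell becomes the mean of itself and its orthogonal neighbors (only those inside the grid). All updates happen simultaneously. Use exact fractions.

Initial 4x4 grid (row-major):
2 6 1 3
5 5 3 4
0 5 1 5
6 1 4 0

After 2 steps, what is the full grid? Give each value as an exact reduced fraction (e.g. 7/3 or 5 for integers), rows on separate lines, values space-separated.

Answer: 65/18 953/240 733/240 29/9
121/30 33/10 91/25 703/240
44/15 94/25 64/25 257/80
31/9 307/120 121/40 7/3

Derivation:
After step 1:
  13/3 7/2 13/4 8/3
  3 24/5 14/5 15/4
  4 12/5 18/5 5/2
  7/3 4 3/2 3
After step 2:
  65/18 953/240 733/240 29/9
  121/30 33/10 91/25 703/240
  44/15 94/25 64/25 257/80
  31/9 307/120 121/40 7/3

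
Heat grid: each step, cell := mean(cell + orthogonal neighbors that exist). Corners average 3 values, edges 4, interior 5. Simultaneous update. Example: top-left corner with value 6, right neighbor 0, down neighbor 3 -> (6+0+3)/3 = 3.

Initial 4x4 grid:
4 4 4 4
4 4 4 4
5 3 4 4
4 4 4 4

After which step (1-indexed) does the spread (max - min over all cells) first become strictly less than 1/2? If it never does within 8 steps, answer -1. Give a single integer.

Step 1: max=13/3, min=15/4, spread=7/12
Step 2: max=199/48, min=387/100, spread=331/1200
  -> spread < 1/2 first at step 2
Step 3: max=439/108, min=1567/400, spread=1591/10800
Step 4: max=871727/216000, min=11363/2880, spread=9751/108000
Step 5: max=8681983/2160000, min=56933/14400, spread=142033/2160000
Step 6: max=77955473/19440000, min=7130131/1800000, spread=4750291/97200000
Step 7: max=7785185071/1944000000, min=770398267/194400000, spread=9022489/216000000
Step 8: max=70004361161/17496000000, min=2571063553/648000000, spread=58564523/1749600000

Answer: 2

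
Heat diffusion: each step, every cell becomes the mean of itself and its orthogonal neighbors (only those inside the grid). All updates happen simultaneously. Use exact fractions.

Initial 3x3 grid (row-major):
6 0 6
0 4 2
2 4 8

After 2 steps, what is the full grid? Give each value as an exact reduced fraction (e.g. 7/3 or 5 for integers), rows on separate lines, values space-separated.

Answer: 3 8/3 35/9
9/4 37/10 43/12
19/6 79/24 85/18

Derivation:
After step 1:
  2 4 8/3
  3 2 5
  2 9/2 14/3
After step 2:
  3 8/3 35/9
  9/4 37/10 43/12
  19/6 79/24 85/18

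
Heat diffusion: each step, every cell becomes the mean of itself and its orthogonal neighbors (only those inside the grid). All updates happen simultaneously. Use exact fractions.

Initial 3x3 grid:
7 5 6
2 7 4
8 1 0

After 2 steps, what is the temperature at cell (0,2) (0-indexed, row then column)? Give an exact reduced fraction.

Step 1: cell (0,2) = 5
Step 2: cell (0,2) = 31/6
Full grid after step 2:
  203/36 1183/240 31/6
  68/15 243/50 883/240
  41/9 197/60 119/36

Answer: 31/6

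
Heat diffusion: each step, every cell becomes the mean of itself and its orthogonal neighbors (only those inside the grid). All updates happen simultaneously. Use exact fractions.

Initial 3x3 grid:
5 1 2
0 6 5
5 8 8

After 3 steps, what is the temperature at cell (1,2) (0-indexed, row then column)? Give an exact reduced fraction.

Step 1: cell (1,2) = 21/4
Step 2: cell (1,2) = 227/48
Step 3: cell (1,2) = 14089/2880
Full grid after step 3:
  235/72 5297/1440 1667/432
  1483/360 863/200 14089/2880
  2035/432 15539/2880 199/36

Answer: 14089/2880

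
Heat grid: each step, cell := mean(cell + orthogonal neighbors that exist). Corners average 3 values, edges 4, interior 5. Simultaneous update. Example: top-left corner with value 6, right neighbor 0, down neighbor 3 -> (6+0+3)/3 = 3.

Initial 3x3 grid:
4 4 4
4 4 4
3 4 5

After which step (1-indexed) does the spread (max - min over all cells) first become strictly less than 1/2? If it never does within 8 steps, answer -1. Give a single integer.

Step 1: max=13/3, min=11/3, spread=2/3
Step 2: max=151/36, min=137/36, spread=7/18
  -> spread < 1/2 first at step 2
Step 3: max=1777/432, min=1679/432, spread=49/216
Step 4: max=28159/6912, min=27137/6912, spread=511/3456
Step 5: max=336085/82944, min=327467/82944, spread=4309/41472
Step 6: max=4017607/995328, min=3945017/995328, spread=36295/497664
Step 7: max=48081517/11943936, min=47469971/11943936, spread=305773/5971968
Step 8: max=575884879/143327232, min=570732977/143327232, spread=2575951/71663616

Answer: 2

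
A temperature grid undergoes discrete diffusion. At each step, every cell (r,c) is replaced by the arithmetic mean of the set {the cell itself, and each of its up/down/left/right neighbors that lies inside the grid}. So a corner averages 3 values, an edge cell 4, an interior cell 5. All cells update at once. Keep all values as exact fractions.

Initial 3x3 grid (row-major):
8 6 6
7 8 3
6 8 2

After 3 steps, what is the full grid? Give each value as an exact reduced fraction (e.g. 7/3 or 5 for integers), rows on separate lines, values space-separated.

After step 1:
  7 7 5
  29/4 32/5 19/4
  7 6 13/3
After step 2:
  85/12 127/20 67/12
  553/80 157/25 1229/240
  27/4 89/15 181/36
After step 3:
  4883/720 7589/1200 4093/720
  32431/4800 9179/1500 79243/14400
  4703/720 2699/450 11579/2160

Answer: 4883/720 7589/1200 4093/720
32431/4800 9179/1500 79243/14400
4703/720 2699/450 11579/2160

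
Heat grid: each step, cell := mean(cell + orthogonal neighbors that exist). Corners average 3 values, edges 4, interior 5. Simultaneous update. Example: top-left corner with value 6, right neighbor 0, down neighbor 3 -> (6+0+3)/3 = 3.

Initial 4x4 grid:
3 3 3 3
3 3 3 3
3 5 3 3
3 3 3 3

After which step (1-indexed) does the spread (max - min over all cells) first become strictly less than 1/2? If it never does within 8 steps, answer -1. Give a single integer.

Step 1: max=7/2, min=3, spread=1/2
Step 2: max=86/25, min=3, spread=11/25
  -> spread < 1/2 first at step 2
Step 3: max=3967/1200, min=3, spread=367/1200
Step 4: max=17771/5400, min=913/300, spread=1337/5400
Step 5: max=527669/162000, min=27469/9000, spread=33227/162000
Step 6: max=15794327/4860000, min=166049/54000, spread=849917/4860000
Step 7: max=471114347/145800000, min=2498533/810000, spread=21378407/145800000
Step 8: max=14088462371/4374000000, min=752688343/243000000, spread=540072197/4374000000

Answer: 2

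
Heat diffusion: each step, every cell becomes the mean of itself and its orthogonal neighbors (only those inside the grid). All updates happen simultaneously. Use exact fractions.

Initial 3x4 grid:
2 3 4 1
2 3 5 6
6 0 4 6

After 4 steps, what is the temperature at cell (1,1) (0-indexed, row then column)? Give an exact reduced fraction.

Answer: 15821/4800

Derivation:
Step 1: cell (1,1) = 13/5
Step 2: cell (1,1) = 33/10
Step 3: cell (1,1) = 623/200
Step 4: cell (1,1) = 15821/4800
Full grid after step 4:
  76949/25920 135097/43200 155573/43200 24949/6480
  170381/57600 15821/4800 4423/1200 117527/28800
  80599/25920 35993/10800 41887/10800 53533/12960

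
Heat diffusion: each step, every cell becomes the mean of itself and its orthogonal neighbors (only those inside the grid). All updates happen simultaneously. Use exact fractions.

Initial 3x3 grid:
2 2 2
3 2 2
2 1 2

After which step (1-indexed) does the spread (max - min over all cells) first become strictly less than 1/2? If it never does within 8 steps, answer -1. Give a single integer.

Step 1: max=7/3, min=5/3, spread=2/3
Step 2: max=79/36, min=65/36, spread=7/18
  -> spread < 1/2 first at step 2
Step 3: max=925/432, min=803/432, spread=61/216
Step 4: max=10879/5184, min=9857/5184, spread=511/2592
Step 5: max=128725/62208, min=120107/62208, spread=4309/31104
Step 6: max=1529287/746496, min=1456697/746496, spread=36295/373248
Step 7: max=18221677/8957952, min=17610131/8957952, spread=305773/4478976
Step 8: max=217566799/107495424, min=212414897/107495424, spread=2575951/53747712

Answer: 2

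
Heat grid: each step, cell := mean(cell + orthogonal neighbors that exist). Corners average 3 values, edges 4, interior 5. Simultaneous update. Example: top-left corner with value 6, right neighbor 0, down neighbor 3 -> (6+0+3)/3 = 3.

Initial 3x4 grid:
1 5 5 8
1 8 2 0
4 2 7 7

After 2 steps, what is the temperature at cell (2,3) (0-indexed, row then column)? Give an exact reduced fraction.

Answer: 161/36

Derivation:
Step 1: cell (2,3) = 14/3
Step 2: cell (2,3) = 161/36
Full grid after step 2:
  127/36 941/240 1109/240 163/36
  353/120 43/10 87/20 353/80
  133/36 941/240 1129/240 161/36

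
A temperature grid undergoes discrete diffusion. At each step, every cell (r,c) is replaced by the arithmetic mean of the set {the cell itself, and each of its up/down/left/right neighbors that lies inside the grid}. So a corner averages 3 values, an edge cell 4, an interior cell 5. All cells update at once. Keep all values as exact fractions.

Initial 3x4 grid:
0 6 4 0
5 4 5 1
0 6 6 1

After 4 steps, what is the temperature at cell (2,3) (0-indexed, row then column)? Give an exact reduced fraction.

Step 1: cell (2,3) = 8/3
Step 2: cell (2,3) = 107/36
Step 3: cell (2,3) = 1337/432
Step 4: cell (2,3) = 421709/129600
Full grid after step 4:
  460109/129600 781879/216000 705559/216000 389459/129600
  3202031/864000 1311139/360000 1253689/360000 2629301/864000
  478259/129600 412127/108000 379967/108000 421709/129600

Answer: 421709/129600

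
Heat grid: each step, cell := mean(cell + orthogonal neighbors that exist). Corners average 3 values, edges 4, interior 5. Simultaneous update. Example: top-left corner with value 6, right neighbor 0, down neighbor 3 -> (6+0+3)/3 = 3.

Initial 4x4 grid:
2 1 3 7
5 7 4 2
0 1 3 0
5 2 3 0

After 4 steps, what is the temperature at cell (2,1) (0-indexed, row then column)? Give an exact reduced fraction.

Answer: 123101/45000

Derivation:
Step 1: cell (2,1) = 13/5
Step 2: cell (2,1) = 139/50
Step 3: cell (2,1) = 823/300
Step 4: cell (2,1) = 123101/45000
Full grid after step 4:
  8359/2592 71557/21600 121687/36000 35921/10800
  132911/43200 560353/180000 91897/30000 26633/9000
  121879/43200 123101/45000 50513/20000 10627/4500
  10649/4050 106393/43200 17503/8000 43357/21600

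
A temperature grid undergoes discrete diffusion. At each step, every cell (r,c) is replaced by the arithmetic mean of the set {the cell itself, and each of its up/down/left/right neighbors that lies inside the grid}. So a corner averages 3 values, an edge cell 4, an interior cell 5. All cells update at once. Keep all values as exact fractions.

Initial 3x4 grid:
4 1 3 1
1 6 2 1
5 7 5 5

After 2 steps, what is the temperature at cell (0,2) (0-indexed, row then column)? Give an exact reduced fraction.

Answer: 619/240

Derivation:
Step 1: cell (0,2) = 7/4
Step 2: cell (0,2) = 619/240
Full grid after step 2:
  19/6 213/80 619/240 17/9
  103/30 401/100 311/100 659/240
  169/36 547/120 527/120 32/9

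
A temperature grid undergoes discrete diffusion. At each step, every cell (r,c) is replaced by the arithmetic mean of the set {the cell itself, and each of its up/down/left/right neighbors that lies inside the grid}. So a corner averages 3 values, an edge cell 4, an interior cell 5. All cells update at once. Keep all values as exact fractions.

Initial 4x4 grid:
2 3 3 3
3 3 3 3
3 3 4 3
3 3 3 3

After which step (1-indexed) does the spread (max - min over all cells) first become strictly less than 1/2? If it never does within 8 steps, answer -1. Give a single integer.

Answer: 2

Derivation:
Step 1: max=13/4, min=8/3, spread=7/12
Step 2: max=161/50, min=49/18, spread=112/225
  -> spread < 1/2 first at step 2
Step 3: max=7567/2400, min=607/216, spread=7403/21600
Step 4: max=33971/10800, min=92687/32400, spread=4613/16200
Step 5: max=1013669/324000, min=2813561/972000, spread=113723/486000
Step 6: max=30331667/9720000, min=17043187/5832000, spread=2889533/14580000
Step 7: max=906154817/291600000, min=514639873/174960000, spread=72632543/437400000
Step 8: max=27096900371/8748000000, min=77623780607/26244000000, spread=1833460253/13122000000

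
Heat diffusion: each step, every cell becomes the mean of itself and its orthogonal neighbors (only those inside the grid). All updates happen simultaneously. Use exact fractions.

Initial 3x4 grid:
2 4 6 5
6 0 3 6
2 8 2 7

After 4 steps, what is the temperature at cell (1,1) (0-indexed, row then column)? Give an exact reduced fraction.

Step 1: cell (1,1) = 21/5
Step 2: cell (1,1) = 161/50
Step 3: cell (1,1) = 3001/750
Step 4: cell (1,1) = 687491/180000
Full grid after step 4:
  77867/21600 70801/18000 227983/54000 604907/129600
  1642009/432000 687491/180000 1581257/360000 3975823/864000
  244751/64800 441181/108000 154447/36000 202469/43200

Answer: 687491/180000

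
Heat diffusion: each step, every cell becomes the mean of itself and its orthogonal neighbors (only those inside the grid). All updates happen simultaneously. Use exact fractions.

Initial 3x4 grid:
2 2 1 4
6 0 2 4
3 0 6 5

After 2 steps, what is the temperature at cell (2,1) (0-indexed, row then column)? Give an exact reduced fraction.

Step 1: cell (2,1) = 9/4
Step 2: cell (2,1) = 21/8
Full grid after step 2:
  22/9 53/24 91/40 3
  133/48 217/100 277/100 287/80
  8/3 21/8 131/40 4

Answer: 21/8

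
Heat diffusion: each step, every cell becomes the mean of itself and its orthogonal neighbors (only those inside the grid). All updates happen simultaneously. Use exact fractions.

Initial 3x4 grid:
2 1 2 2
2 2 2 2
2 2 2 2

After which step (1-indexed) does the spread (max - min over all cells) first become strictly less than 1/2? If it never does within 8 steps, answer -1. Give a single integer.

Answer: 1

Derivation:
Step 1: max=2, min=5/3, spread=1/3
  -> spread < 1/2 first at step 1
Step 2: max=2, min=209/120, spread=31/120
Step 3: max=2, min=1949/1080, spread=211/1080
Step 4: max=3553/1800, min=199103/108000, spread=14077/108000
Step 5: max=212317/108000, min=1803593/972000, spread=5363/48600
Step 6: max=117131/60000, min=54579191/29160000, spread=93859/1166400
Step 7: max=189063533/97200000, min=3288925519/1749600000, spread=4568723/69984000
Step 8: max=5650381111/2916000000, min=198171564371/104976000000, spread=8387449/167961600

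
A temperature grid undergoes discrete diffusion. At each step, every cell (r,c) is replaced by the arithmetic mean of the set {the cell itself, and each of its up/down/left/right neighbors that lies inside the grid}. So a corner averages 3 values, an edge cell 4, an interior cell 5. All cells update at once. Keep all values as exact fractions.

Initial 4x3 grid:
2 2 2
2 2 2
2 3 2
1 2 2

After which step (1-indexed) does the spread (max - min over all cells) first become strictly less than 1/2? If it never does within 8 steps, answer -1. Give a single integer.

Answer: 2

Derivation:
Step 1: max=9/4, min=5/3, spread=7/12
Step 2: max=213/100, min=17/9, spread=217/900
  -> spread < 1/2 first at step 2
Step 3: max=5063/2400, min=262/135, spread=3647/21600
Step 4: max=16649/8000, min=32221/16200, spread=59729/648000
Step 5: max=4464997/2160000, min=1947569/972000, spread=1233593/19440000
Step 6: max=11138027/5400000, min=58857623/29160000, spread=3219307/72900000
Step 7: max=1599804817/777600000, min=7084548989/3499200000, spread=1833163/55987200
Step 8: max=95845070003/46656000000, min=426252414451/209952000000, spread=80806409/3359232000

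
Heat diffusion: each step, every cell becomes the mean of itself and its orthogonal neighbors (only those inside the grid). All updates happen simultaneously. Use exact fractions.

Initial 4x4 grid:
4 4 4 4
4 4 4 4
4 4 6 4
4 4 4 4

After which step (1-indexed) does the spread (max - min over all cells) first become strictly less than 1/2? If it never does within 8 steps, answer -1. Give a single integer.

Answer: 2

Derivation:
Step 1: max=9/2, min=4, spread=1/2
Step 2: max=111/25, min=4, spread=11/25
  -> spread < 1/2 first at step 2
Step 3: max=5167/1200, min=4, spread=367/1200
Step 4: max=23171/5400, min=1213/300, spread=1337/5400
Step 5: max=689669/162000, min=36469/9000, spread=33227/162000
Step 6: max=20654327/4860000, min=220049/54000, spread=849917/4860000
Step 7: max=616914347/145800000, min=3308533/810000, spread=21378407/145800000
Step 8: max=18462462371/4374000000, min=995688343/243000000, spread=540072197/4374000000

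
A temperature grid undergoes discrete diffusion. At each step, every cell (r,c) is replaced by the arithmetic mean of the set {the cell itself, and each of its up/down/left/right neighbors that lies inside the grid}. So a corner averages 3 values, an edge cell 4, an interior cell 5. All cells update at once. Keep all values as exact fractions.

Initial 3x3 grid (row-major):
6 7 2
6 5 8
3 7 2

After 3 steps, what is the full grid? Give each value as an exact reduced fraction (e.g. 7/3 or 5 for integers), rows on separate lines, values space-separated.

After step 1:
  19/3 5 17/3
  5 33/5 17/4
  16/3 17/4 17/3
After step 2:
  49/9 59/10 179/36
  349/60 251/50 1331/240
  175/36 437/80 85/18
After step 3:
  3089/540 6401/1200 11821/2160
  4757/900 5549/1000 72937/14400
  11621/2160 24079/4800 5663/1080

Answer: 3089/540 6401/1200 11821/2160
4757/900 5549/1000 72937/14400
11621/2160 24079/4800 5663/1080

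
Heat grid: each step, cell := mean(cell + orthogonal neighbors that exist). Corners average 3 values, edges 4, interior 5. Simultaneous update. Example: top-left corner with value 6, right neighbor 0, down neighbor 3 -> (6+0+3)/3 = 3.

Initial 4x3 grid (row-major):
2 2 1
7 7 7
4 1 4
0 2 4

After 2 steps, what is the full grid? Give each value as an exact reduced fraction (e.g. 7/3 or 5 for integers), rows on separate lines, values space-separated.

After step 1:
  11/3 3 10/3
  5 24/5 19/4
  3 18/5 4
  2 7/4 10/3
After step 2:
  35/9 37/10 133/36
  247/60 423/100 1013/240
  17/5 343/100 941/240
  9/4 641/240 109/36

Answer: 35/9 37/10 133/36
247/60 423/100 1013/240
17/5 343/100 941/240
9/4 641/240 109/36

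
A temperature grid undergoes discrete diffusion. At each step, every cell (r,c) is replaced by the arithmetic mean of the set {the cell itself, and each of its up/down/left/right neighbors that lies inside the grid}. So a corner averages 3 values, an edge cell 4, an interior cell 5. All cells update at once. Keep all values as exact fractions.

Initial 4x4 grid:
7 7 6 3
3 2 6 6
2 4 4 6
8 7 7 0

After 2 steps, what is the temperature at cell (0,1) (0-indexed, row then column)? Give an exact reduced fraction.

Step 1: cell (0,1) = 11/2
Step 2: cell (0,1) = 79/15
Full grid after step 2:
  44/9 79/15 26/5 21/4
  1069/240 22/5 507/100 381/80
  1033/240 487/100 9/2 1139/240
  197/36 307/60 311/60 77/18

Answer: 79/15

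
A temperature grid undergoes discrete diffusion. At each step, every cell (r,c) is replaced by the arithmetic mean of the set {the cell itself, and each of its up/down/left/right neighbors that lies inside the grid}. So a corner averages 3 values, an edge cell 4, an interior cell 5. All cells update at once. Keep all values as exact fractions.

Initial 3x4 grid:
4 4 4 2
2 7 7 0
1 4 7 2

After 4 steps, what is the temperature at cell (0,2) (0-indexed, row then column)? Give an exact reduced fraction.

Answer: 70163/18000

Derivation:
Step 1: cell (0,2) = 17/4
Step 2: cell (0,2) = 4
Step 3: cell (0,2) = 4693/1200
Step 4: cell (0,2) = 70163/18000
Full grid after step 4:
  257363/64800 218009/54000 70163/18000 5781/1600
  1692227/432000 369269/90000 159089/40000 1063703/288000
  127369/32400 878411/216000 291277/72000 164437/43200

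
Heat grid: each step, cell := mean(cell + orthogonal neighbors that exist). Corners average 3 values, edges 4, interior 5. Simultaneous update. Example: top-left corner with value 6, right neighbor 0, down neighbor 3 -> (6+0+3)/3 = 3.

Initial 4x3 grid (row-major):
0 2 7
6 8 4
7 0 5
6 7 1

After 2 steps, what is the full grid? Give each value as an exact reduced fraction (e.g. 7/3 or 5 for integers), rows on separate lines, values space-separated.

Answer: 73/18 61/16 175/36
25/6 249/50 101/24
331/60 403/100 547/120
179/36 199/40 31/9

Derivation:
After step 1:
  8/3 17/4 13/3
  21/4 4 6
  19/4 27/5 5/2
  20/3 7/2 13/3
After step 2:
  73/18 61/16 175/36
  25/6 249/50 101/24
  331/60 403/100 547/120
  179/36 199/40 31/9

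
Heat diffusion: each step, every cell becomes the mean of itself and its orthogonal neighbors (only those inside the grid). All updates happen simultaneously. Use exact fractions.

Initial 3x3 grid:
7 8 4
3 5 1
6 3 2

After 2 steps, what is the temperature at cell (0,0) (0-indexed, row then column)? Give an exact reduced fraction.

Step 1: cell (0,0) = 6
Step 2: cell (0,0) = 23/4
Full grid after step 2:
  23/4 61/12 40/9
  77/16 89/20 10/3
  53/12 7/2 3

Answer: 23/4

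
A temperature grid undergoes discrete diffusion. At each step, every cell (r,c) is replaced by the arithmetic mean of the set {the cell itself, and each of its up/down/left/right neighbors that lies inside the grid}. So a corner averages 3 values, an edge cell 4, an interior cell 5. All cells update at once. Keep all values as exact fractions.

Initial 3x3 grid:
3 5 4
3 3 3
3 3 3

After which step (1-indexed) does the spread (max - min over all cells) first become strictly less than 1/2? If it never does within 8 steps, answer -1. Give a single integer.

Answer: 3

Derivation:
Step 1: max=4, min=3, spread=1
Step 2: max=889/240, min=3, spread=169/240
Step 3: max=647/180, min=3739/1200, spread=1723/3600
  -> spread < 1/2 first at step 3
Step 4: max=12583/3600, min=17087/5400, spread=143/432
Step 5: max=2238103/648000, min=38657/12000, spread=1205/5184
Step 6: max=132727741/38880000, min=63191683/19440000, spread=10151/62208
Step 7: max=879058903/259200000, min=3822144751/1166400000, spread=85517/746496
Step 8: max=472148072069/139968000000, min=76815222949/23328000000, spread=720431/8957952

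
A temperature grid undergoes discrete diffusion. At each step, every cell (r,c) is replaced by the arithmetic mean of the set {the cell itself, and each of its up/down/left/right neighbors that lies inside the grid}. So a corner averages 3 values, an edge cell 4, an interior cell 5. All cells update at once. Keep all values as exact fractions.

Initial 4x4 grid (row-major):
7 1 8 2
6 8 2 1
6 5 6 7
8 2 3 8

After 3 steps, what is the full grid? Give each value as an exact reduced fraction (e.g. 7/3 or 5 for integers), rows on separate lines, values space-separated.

After step 1:
  14/3 6 13/4 11/3
  27/4 22/5 5 3
  25/4 27/5 23/5 11/2
  16/3 9/2 19/4 6
After step 2:
  209/36 1099/240 215/48 119/36
  331/60 551/100 81/20 103/24
  89/15 503/100 101/20 191/40
  193/36 1199/240 397/80 65/12
After step 3:
  11449/2160 36673/7200 5909/1440 1739/432
  20489/3600 29623/6000 28057/6000 739/180
  19657/3600 31823/6000 9547/2000 293/60
  11729/2160 36629/7200 817/160 3637/720

Answer: 11449/2160 36673/7200 5909/1440 1739/432
20489/3600 29623/6000 28057/6000 739/180
19657/3600 31823/6000 9547/2000 293/60
11729/2160 36629/7200 817/160 3637/720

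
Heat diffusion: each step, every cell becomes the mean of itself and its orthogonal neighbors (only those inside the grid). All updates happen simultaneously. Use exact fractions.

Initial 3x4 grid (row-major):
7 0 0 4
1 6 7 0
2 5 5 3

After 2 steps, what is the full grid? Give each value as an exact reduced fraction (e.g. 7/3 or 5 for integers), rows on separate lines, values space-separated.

Answer: 119/36 187/60 41/15 91/36
197/60 383/100 373/100 111/40
67/18 479/120 473/120 67/18

Derivation:
After step 1:
  8/3 13/4 11/4 4/3
  4 19/5 18/5 7/2
  8/3 9/2 5 8/3
After step 2:
  119/36 187/60 41/15 91/36
  197/60 383/100 373/100 111/40
  67/18 479/120 473/120 67/18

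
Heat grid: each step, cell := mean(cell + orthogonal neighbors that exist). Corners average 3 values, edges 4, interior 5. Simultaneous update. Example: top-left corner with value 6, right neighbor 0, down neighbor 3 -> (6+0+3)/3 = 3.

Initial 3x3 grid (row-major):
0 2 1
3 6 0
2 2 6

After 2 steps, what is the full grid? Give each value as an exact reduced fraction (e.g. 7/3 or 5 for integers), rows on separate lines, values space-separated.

Answer: 20/9 451/240 13/6
187/80 297/100 571/240
109/36 29/10 119/36

Derivation:
After step 1:
  5/3 9/4 1
  11/4 13/5 13/4
  7/3 4 8/3
After step 2:
  20/9 451/240 13/6
  187/80 297/100 571/240
  109/36 29/10 119/36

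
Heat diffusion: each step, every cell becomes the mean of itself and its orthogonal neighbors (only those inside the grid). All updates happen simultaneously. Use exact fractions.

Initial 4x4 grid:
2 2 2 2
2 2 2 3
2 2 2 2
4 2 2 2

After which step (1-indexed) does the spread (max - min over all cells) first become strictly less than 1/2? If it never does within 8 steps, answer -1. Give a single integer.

Step 1: max=8/3, min=2, spread=2/3
Step 2: max=23/9, min=2, spread=5/9
Step 3: max=257/108, min=49/24, spread=73/216
  -> spread < 1/2 first at step 3
Step 4: max=7523/3240, min=7439/3600, spread=8279/32400
Step 5: max=1104031/486000, min=225773/108000, spread=35221/194400
Step 6: max=8177647/3645000, min=6823807/3240000, spread=4006913/29160000
Step 7: max=7776041/3499200, min=514409113/243000000, spread=28792951/273375000
Step 8: max=579395189/262440000, min=30984921257/14580000000, spread=10833303187/131220000000

Answer: 3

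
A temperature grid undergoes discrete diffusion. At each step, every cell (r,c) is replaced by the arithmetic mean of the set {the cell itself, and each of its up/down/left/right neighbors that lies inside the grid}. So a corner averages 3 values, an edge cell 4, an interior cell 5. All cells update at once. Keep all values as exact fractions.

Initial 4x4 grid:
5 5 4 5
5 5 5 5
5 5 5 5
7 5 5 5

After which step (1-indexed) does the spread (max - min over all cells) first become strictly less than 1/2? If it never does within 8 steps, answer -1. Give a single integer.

Answer: 4

Derivation:
Step 1: max=17/3, min=14/3, spread=1
Step 2: max=50/9, min=569/120, spread=293/360
Step 3: max=581/108, min=5189/1080, spread=23/40
Step 4: max=17243/3240, min=523157/108000, spread=154829/324000
  -> spread < 1/2 first at step 4
Step 5: max=2553499/486000, min=4721357/972000, spread=1587/4000
Step 6: max=38032001/7290000, min=142413593/29160000, spread=39977/120000
Step 7: max=453242357/87480000, min=4287803489/874800000, spread=1006667/3600000
Step 8: max=3382951019/656100000, min=129150055109/26244000000, spread=25382657/108000000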